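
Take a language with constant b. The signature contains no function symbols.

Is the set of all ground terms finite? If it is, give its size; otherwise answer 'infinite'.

1

There are no function symbols, so the only ground term is the single constant.
The Herbrand universe is {b}, finite with 1 element.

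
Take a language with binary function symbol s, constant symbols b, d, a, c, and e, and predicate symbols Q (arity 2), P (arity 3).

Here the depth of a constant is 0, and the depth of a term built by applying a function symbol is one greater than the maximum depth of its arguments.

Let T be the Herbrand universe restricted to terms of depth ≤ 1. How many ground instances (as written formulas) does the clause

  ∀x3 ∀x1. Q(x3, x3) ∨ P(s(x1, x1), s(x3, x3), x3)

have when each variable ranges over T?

900

Ground terms of depth ≤ 1:
  Let N_k = |{terms of depth ≤ k}|. Then N_0 = 5 and N_k = 5 + N_{k-1}^2 for k ≥ 1 (one summand per function symbol, arity giving the exponent).
  N_0 = 5
  N_1 = 5 + 5^2 = 30
So there are 30 ground terms available for substitution.
Each of x3, x1 ranges independently over the available ground terms, and distinct assignments produce distinct instances.
Number of ground instances = 30^2 = 900.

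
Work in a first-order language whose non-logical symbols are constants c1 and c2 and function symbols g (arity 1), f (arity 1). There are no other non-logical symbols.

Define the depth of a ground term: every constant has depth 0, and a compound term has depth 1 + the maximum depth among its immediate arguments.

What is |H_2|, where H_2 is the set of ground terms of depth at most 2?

Let N_k count ground terms of depth at most k. Each non-constant term of depth ≤ k is some function symbol applied to depth-≤(k−1) arguments, giving N_k = 2 + N_{k-1} + N_{k-1}.
N_0 = 2
N_1 = 2 + 2 + 2 = 6
N_2 = 2 + 6 + 6 = 14

14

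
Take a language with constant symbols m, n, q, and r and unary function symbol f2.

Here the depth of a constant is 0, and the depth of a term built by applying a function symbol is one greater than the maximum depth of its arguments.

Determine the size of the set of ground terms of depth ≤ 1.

Write N_k for the number of ground terms of depth ≤ k. A term of depth ≤ k is either a constant or a function symbol applied to arguments of depth ≤ k−1, so N_k = 4 + N_{k-1}.
N_0 = 4
N_1 = 4 + 4 = 8
Explicitly: m, n, q, r, f2(m), f2(n), f2(q), f2(r).

8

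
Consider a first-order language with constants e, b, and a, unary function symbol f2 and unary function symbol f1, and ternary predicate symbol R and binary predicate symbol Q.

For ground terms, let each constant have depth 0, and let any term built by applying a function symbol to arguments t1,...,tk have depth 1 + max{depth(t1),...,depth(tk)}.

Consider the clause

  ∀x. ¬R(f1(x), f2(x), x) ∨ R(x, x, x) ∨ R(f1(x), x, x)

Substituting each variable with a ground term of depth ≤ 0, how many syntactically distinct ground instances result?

3

Ground terms of depth ≤ 0:
  Count level by level. With function symbols f2/1, f1/1, the terms of depth ≤ k are the 3 constants together with each function applied to depth-≤(k−1) tuples, so N_k = 3 + N_{k-1} + N_{k-1}.
  N_0 = 3
  Explicitly: e, b, a.
So there are 3 ground terms available for substitution.
The variable x ranges independently over the available ground terms, and distinct assignments produce distinct instances.
Number of ground instances = 3.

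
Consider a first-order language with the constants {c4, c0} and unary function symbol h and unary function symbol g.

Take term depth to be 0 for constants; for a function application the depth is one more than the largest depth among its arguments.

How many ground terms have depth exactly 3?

Write N_k for the number of ground terms of depth ≤ k. A term of depth ≤ k is either a constant or a function symbol applied to arguments of depth ≤ k−1, so N_k = 2 + N_{k-1} + N_{k-1}.
N_0 = 2
N_1 = 2 + 2 + 2 = 6
N_2 = 2 + 6 + 6 = 14
N_3 = 2 + 14 + 14 = 30
Terms of depth exactly 3: N_3 − N_2 = 30 − 14 = 16.

16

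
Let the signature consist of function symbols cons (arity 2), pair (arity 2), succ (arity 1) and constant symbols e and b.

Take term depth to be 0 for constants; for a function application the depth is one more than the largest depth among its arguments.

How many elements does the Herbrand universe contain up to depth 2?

Let N_k = |{terms of depth ≤ k}|. Then N_0 = 2 and N_k = 2 + N_{k-1}^2 + N_{k-1}^2 + N_{k-1} for k ≥ 1 (one summand per function symbol, arity giving the exponent).
N_0 = 2
N_1 = 2 + 2^2 + 2^2 + 2 = 12
N_2 = 2 + 12^2 + 12^2 + 12 = 302

302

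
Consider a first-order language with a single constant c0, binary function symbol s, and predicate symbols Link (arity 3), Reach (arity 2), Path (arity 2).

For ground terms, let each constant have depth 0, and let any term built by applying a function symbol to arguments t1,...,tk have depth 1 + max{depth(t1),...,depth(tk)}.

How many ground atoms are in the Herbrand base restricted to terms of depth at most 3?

18928

First count ground terms of depth ≤ 3.
Write N_k for the number of ground terms of depth ≤ k. A term of depth ≤ k is either a constant or a function symbol applied to arguments of depth ≤ k−1, so N_k = 1 + N_{k-1}^2.
N_0 = 1
N_1 = 1 + 1^2 = 2
N_2 = 1 + 2^2 = 5
N_3 = 1 + 5^2 = 26
So |H| = 26.
Ground atoms are formed by filling each argument slot of a predicate with a term from H, so an r-ary predicate gives |H|^r atoms:
  Link: 26^3 = 17576;  Reach: 26^2 = 676;  Path: 26^2 = 676
Total ground atoms: 17576 + 676 + 676 = 18928.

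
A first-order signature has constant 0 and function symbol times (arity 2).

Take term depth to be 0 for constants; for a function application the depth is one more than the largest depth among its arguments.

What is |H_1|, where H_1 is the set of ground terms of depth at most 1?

Count level by level. With function symbols times/2, the terms of depth ≤ k are the 1 constant together with each function applied to depth-≤(k−1) tuples, so N_k = 1 + N_{k-1}^2.
N_0 = 1
N_1 = 1 + 1^2 = 2
Explicitly: 0, times(0, 0).

2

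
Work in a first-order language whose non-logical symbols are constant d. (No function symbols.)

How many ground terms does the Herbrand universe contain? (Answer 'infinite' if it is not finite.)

1

There are no function symbols, so the only ground term is the single constant.
The Herbrand universe is {d}, finite with 1 element.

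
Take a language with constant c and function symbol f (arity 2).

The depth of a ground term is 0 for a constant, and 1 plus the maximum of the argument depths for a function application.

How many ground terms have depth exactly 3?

Write N_k for the number of ground terms of depth ≤ k. A term of depth ≤ k is either a constant or a function symbol applied to arguments of depth ≤ k−1, so N_k = 1 + N_{k-1}^2.
N_0 = 1
N_1 = 1 + 1^2 = 2
N_2 = 1 + 2^2 = 5
N_3 = 1 + 5^2 = 26
Terms of depth exactly 3: N_3 − N_2 = 26 − 5 = 21.

21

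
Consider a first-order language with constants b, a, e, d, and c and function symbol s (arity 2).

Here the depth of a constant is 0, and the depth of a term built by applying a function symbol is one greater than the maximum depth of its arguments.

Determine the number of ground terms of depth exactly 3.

818125

Let N_k = |{terms of depth ≤ k}|. Then N_0 = 5 and N_k = 5 + N_{k-1}^2 for k ≥ 1 (one summand per function symbol, arity giving the exponent).
N_0 = 5
N_1 = 5 + 5^2 = 30
N_2 = 5 + 30^2 = 905
N_3 = 5 + 905^2 = 819030
Terms of depth exactly 3: N_3 − N_2 = 819030 − 905 = 818125.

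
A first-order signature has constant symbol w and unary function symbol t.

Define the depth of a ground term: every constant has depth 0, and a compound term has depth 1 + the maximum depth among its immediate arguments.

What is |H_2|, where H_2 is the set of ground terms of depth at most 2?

Let N_k count ground terms of depth at most k. Each non-constant term of depth ≤ k is some function symbol applied to depth-≤(k−1) arguments, giving N_k = 1 + N_{k-1}.
N_0 = 1
N_1 = 1 + 1 = 2
N_2 = 1 + 2 = 3
Explicitly: w, t(w), t(t(w)).

3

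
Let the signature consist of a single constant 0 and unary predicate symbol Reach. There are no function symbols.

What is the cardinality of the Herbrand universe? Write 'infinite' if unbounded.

There are no function symbols, so the only ground term is the single constant.
The Herbrand universe is {0}, finite with 1 element.

1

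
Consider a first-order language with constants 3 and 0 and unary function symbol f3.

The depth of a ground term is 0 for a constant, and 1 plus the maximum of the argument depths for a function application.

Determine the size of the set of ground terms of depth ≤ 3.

Count level by level. With function symbols f3/1, the terms of depth ≤ k are the 2 constants together with each function applied to depth-≤(k−1) tuples, so N_k = 2 + N_{k-1}.
N_0 = 2
N_1 = 2 + 2 = 4
N_2 = 2 + 4 = 6
N_3 = 2 + 6 = 8

8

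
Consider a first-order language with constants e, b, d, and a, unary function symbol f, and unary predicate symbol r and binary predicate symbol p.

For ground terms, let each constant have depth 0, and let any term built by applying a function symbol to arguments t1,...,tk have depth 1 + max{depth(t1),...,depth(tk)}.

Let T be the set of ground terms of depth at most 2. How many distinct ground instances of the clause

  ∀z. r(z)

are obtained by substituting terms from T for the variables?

12

Ground terms of depth ≤ 2:
  Let N_k count ground terms of depth at most k. Each non-constant term of depth ≤ k is some function symbol applied to depth-≤(k−1) arguments, giving N_k = 4 + N_{k-1}.
  N_0 = 4
  N_1 = 4 + 4 = 8
  N_2 = 4 + 8 = 12
  Explicitly: e, b, d, a, f(e), f(b), f(d), f(a), f(f(e)), f(f(b)), f(f(d)), f(f(a)).
So there are 12 ground terms available for substitution.
The variable z ranges independently over the available ground terms, and distinct assignments produce distinct instances.
Number of ground instances = 12.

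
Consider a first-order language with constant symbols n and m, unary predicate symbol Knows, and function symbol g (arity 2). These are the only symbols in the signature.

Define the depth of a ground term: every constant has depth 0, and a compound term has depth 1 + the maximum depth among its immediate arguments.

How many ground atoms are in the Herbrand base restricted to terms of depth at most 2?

38

First count ground terms of depth ≤ 2.
Let N_k = |{terms of depth ≤ k}|. Then N_0 = 2 and N_k = 2 + N_{k-1}^2 for k ≥ 1 (one summand per function symbol, arity giving the exponent).
N_0 = 2
N_1 = 2 + 2^2 = 6
N_2 = 2 + 6^2 = 38
So |H| = 38.
Each predicate of arity r yields |H|^r ground atoms (one per choice of an r-tuple from H):
  Knows: 38
Total ground atoms: 38.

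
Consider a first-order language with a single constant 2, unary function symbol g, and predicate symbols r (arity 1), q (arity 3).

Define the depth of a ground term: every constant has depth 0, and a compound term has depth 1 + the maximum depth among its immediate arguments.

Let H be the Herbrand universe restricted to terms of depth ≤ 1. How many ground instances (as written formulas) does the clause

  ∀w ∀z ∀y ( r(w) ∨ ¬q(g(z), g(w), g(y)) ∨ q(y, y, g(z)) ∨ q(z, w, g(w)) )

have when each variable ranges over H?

Ground terms of depth ≤ 1:
  Let N_k count ground terms of depth at most k. Each non-constant term of depth ≤ k is some function symbol applied to depth-≤(k−1) arguments, giving N_k = 1 + N_{k-1}.
  N_0 = 1
  N_1 = 1 + 1 = 2
  Explicitly: 2, g(2).
So there are 2 ground terms available for substitution.
The body mentions every one of the 3 quantified variables; since ground terms form a free algebra, no two substitutions collapse to the same formula.
Number of ground instances = 2^3 = 8.

8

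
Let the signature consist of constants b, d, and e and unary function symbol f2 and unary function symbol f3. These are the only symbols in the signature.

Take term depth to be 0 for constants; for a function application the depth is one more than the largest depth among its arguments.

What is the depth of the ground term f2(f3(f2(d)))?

3

depth(f2(d)) = 1 + depth(d) = 1 + 0 = 1
depth(f3(f2(d))) = 1 + depth(f2(d)) = 1 + 1 = 2
depth(f2(f3(f2(d)))) = 1 + depth(f3(f2(d))) = 1 + 2 = 3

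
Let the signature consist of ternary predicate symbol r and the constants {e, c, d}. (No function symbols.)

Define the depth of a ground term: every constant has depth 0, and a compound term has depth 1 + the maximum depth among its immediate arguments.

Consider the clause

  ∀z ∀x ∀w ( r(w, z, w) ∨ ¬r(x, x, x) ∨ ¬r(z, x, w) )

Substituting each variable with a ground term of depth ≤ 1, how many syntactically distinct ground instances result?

Ground terms of depth ≤ 1:
  With no function symbols every ground term is a constant, so there are exactly 3 ground terms at every depth bound.
  N_0 = 3
  N_1 = 3
  Explicitly: e, c, d.
So there are 3 ground terms available for substitution.
The clause has 3 distinct variables (z, x, w), each appearing in the body. In the free term algebra distinct substitutions yield syntactically distinct ground instances.
Number of ground instances = 3^3 = 27.

27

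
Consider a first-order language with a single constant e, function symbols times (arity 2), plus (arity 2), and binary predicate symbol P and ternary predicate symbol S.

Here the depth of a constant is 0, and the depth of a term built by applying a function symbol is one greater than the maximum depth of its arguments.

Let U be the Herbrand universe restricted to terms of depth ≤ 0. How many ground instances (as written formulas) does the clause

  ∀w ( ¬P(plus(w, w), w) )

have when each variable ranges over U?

1

Ground terms of depth ≤ 0:
  Let N_k = |{terms of depth ≤ k}|. Then N_0 = 1 and N_k = 1 + N_{k-1}^2 + N_{k-1}^2 for k ≥ 1 (one summand per function symbol, arity giving the exponent).
  N_0 = 1
  Explicitly: e.
So there is exactly 1 ground term available for substitution.
The body mentions the single quantified variable w; since ground terms form a free algebra, no two substitutions collapse to the same formula.
Number of ground instances = 1.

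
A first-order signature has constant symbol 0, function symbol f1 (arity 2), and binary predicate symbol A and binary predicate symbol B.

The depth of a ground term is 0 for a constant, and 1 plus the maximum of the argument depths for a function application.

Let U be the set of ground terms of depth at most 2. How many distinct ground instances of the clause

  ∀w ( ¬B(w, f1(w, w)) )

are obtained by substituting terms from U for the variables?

5

Ground terms of depth ≤ 2:
  Let N_k count ground terms of depth at most k. Each non-constant term of depth ≤ k is some function symbol applied to depth-≤(k−1) arguments, giving N_k = 1 + N_{k-1}^2.
  N_0 = 1
  N_1 = 1 + 1^2 = 2
  N_2 = 1 + 2^2 = 5
So there are 5 ground terms available for substitution.
The clause has 1 distinct variable (w), which appears in the body. In the free term algebra distinct substitutions yield syntactically distinct ground instances.
Number of ground instances = 5.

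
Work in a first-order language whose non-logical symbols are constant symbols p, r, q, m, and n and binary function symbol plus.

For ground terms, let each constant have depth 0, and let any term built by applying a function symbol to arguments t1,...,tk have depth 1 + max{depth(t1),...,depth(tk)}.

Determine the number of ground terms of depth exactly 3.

818125

If N_k denotes the number of depth-≤k ground terms, the 5 constants give N_0 = 5, and each function symbol of arity r contributes N_{k-1}^r new terms at level k: N_k = 5 + N_{k-1}^2.
N_0 = 5
N_1 = 5 + 5^2 = 30
N_2 = 5 + 30^2 = 905
N_3 = 5 + 905^2 = 819030
Terms of depth exactly 3: N_3 − N_2 = 819030 − 905 = 818125.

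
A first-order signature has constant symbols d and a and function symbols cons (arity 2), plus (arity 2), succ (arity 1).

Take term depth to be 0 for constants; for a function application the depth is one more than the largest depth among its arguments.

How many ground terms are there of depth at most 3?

182712

Let N_k count ground terms of depth at most k. Each non-constant term of depth ≤ k is some function symbol applied to depth-≤(k−1) arguments, giving N_k = 2 + N_{k-1}^2 + N_{k-1}^2 + N_{k-1}.
N_0 = 2
N_1 = 2 + 2^2 + 2^2 + 2 = 12
N_2 = 2 + 12^2 + 12^2 + 12 = 302
N_3 = 2 + 302^2 + 302^2 + 302 = 182712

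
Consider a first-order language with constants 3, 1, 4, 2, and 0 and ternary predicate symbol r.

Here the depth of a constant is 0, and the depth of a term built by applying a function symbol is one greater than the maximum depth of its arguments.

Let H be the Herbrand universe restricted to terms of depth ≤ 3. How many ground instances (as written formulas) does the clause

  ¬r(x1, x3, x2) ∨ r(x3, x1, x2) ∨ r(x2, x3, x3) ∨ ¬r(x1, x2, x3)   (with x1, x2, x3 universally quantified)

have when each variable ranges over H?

Ground terms of depth ≤ 3:
  With no function symbols every ground term is a constant, so there are exactly 5 ground terms at every depth bound.
  N_0 = 5
  N_1 = 5
  N_2 = 5
  N_3 = 5
  Explicitly: 3, 1, 4, 2, 0.
So there are 5 ground terms available for substitution.
There are 3 variables to instantiate (x1, x2, x3), each occurring in at least one literal, so different choices give different ground instances.
Number of ground instances = 5^3 = 125.

125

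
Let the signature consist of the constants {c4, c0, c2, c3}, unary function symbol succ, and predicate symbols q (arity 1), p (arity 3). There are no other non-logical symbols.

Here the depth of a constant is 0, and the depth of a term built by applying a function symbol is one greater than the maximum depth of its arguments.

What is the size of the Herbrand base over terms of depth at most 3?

First count ground terms of depth ≤ 3.
Let N_k = |{terms of depth ≤ k}|. Then N_0 = 4 and N_k = 4 + N_{k-1} for k ≥ 1 (one summand per function symbol, arity giving the exponent).
N_0 = 4
N_1 = 4 + 4 = 8
N_2 = 4 + 8 = 12
N_3 = 4 + 12 = 16
So |H| = 16.
Ground atoms are formed by filling each argument slot of a predicate with a term from H, so an r-ary predicate gives |H|^r atoms:
  q: 16;  p: 16^3 = 4096
Total ground atoms: 16 + 4096 = 4112.

4112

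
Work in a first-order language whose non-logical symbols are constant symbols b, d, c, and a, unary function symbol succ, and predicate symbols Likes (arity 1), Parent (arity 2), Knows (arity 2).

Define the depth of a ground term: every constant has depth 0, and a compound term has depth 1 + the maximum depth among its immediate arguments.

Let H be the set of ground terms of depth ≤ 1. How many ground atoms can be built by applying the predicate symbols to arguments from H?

First count ground terms of depth ≤ 1.
Let N_k = |{terms of depth ≤ k}|. Then N_0 = 4 and N_k = 4 + N_{k-1} for k ≥ 1 (one summand per function symbol, arity giving the exponent).
N_0 = 4
N_1 = 4 + 4 = 8
Explicitly: b, d, c, a, succ(b), succ(d), succ(c), succ(a).
So |H| = 8.
Each predicate of arity r yields |H|^r ground atoms (one per choice of an r-tuple from H):
  Likes: 8;  Parent: 8^2 = 64;  Knows: 8^2 = 64
Total ground atoms: 8 + 64 + 64 = 136.

136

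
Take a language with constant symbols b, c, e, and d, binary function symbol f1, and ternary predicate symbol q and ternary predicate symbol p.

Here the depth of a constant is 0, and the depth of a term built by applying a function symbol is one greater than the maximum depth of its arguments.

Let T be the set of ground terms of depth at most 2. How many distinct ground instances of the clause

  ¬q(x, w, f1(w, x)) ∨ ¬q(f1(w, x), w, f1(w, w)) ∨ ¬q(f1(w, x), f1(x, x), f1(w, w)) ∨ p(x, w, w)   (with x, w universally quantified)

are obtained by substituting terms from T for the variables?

Ground terms of depth ≤ 2:
  Let N_k count ground terms of depth at most k. Each non-constant term of depth ≤ k is some function symbol applied to depth-≤(k−1) arguments, giving N_k = 4 + N_{k-1}^2.
  N_0 = 4
  N_1 = 4 + 4^2 = 20
  N_2 = 4 + 20^2 = 404
So there are 404 ground terms available for substitution.
The clause has 2 distinct variables (x, w), each appearing in the body. In the free term algebra distinct substitutions yield syntactically distinct ground instances.
Number of ground instances = 404^2 = 163216.

163216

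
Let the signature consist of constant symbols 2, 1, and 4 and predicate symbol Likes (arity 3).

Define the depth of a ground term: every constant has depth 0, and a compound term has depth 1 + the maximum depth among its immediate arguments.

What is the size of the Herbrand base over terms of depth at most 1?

27

First count ground terms of depth ≤ 1.
With no function symbols every ground term is a constant, so there are exactly 3 ground terms at every depth bound.
N_0 = 3
N_1 = 3
Explicitly: 2, 1, 4.
So |H| = 3.
For each predicate symbol, the number of ground atoms is |H| raised to its arity; summing:
  Likes: 3^3 = 27
Total ground atoms: 27.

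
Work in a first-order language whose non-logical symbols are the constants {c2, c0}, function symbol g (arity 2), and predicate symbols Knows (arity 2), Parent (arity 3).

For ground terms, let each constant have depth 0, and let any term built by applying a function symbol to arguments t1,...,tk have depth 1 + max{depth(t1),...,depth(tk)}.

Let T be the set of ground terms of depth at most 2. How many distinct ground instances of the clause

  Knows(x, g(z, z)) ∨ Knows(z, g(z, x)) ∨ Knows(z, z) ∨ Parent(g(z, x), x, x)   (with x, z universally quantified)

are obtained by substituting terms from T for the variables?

1444

Ground terms of depth ≤ 2:
  Write N_k for the number of ground terms of depth ≤ k. A term of depth ≤ k is either a constant or a function symbol applied to arguments of depth ≤ k−1, so N_k = 2 + N_{k-1}^2.
  N_0 = 2
  N_1 = 2 + 2^2 = 6
  N_2 = 2 + 6^2 = 38
So there are 38 ground terms available for substitution.
The clause has 2 distinct variables (x, z), each appearing in the body. In the free term algebra distinct substitutions yield syntactically distinct ground instances.
Number of ground instances = 38^2 = 1444.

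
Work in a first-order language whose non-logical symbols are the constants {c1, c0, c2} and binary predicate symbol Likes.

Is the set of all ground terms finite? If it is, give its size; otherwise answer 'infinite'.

3

There are no function symbols, so every ground term is one of the 3 constants.
The Herbrand universe is {c1, c0, c2}, which is finite with 3 elements.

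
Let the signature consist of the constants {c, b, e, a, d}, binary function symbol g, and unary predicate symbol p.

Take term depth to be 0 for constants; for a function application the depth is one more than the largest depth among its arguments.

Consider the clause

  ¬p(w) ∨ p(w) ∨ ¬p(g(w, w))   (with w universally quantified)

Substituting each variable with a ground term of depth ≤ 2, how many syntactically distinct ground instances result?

905

Ground terms of depth ≤ 2:
  Let N_k = |{terms of depth ≤ k}|. Then N_0 = 5 and N_k = 5 + N_{k-1}^2 for k ≥ 1 (one summand per function symbol, arity giving the exponent).
  N_0 = 5
  N_1 = 5 + 5^2 = 30
  N_2 = 5 + 30^2 = 905
So there are 905 ground terms available for substitution.
The variable w ranges independently over the available ground terms, and distinct assignments produce distinct instances.
Number of ground instances = 905.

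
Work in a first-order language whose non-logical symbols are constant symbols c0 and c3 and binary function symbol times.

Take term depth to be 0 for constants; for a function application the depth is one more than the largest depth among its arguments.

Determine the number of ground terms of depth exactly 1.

Count level by level. With function symbols times/2, the terms of depth ≤ k are the 2 constants together with each function applied to depth-≤(k−1) tuples, so N_k = 2 + N_{k-1}^2.
N_0 = 2
N_1 = 2 + 2^2 = 6
Terms of depth exactly 1: N_1 − N_0 = 6 − 2 = 4.

4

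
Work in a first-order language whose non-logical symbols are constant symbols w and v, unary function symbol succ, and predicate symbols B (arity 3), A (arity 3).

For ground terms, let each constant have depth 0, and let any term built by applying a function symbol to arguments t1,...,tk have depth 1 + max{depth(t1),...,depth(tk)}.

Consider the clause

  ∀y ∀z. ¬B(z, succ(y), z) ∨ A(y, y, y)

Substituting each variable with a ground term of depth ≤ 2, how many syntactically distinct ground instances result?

36

Ground terms of depth ≤ 2:
  Let N_k = |{terms of depth ≤ k}|. Then N_0 = 2 and N_k = 2 + N_{k-1} for k ≥ 1 (one summand per function symbol, arity giving the exponent).
  N_0 = 2
  N_1 = 2 + 2 = 4
  N_2 = 2 + 4 = 6
So there are 6 ground terms available for substitution.
The body mentions every one of the 2 quantified variables; since ground terms form a free algebra, no two substitutions collapse to the same formula.
Number of ground instances = 6^2 = 36.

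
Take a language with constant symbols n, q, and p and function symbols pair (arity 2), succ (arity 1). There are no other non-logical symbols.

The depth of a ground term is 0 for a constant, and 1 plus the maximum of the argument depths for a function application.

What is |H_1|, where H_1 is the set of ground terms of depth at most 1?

15

Let N_k = |{terms of depth ≤ k}|. Then N_0 = 3 and N_k = 3 + N_{k-1}^2 + N_{k-1} for k ≥ 1 (one summand per function symbol, arity giving the exponent).
N_0 = 3
N_1 = 3 + 3^2 + 3 = 15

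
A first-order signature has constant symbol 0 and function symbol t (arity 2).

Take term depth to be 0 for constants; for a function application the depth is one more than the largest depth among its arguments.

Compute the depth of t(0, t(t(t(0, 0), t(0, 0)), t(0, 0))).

4

depth(t(0, 0)) = 1 + max(0, 0) = 1
depth(t(t(0, 0), t(0, 0))) = 1 + max(1, 1) = 2
depth(t(t(t(0, 0), t(0, 0)), t(0, 0))) = 1 + max(2, 1) = 3
depth(t(0, t(t(t(0, 0), t(0, 0)), t(0, 0)))) = 1 + max(0, 3) = 4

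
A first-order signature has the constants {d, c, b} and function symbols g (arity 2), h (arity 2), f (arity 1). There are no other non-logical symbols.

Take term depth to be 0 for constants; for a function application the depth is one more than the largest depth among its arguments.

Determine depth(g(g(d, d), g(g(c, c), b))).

3

depth(g(d, d)) = 1 + max(0, 0) = 1
depth(g(c, c)) = 1 + max(0, 0) = 1
depth(g(g(c, c), b)) = 1 + max(1, 0) = 2
depth(g(g(d, d), g(g(c, c), b))) = 1 + max(1, 2) = 3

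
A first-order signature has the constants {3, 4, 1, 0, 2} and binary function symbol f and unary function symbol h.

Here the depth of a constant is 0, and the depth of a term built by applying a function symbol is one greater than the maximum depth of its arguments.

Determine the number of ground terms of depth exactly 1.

30

If N_k denotes the number of depth-≤k ground terms, the 5 constants give N_0 = 5, and each function symbol of arity r contributes N_{k-1}^r new terms at level k: N_k = 5 + N_{k-1}^2 + N_{k-1}.
N_0 = 5
N_1 = 5 + 5^2 + 5 = 35
Terms of depth exactly 1: N_1 − N_0 = 35 − 5 = 30.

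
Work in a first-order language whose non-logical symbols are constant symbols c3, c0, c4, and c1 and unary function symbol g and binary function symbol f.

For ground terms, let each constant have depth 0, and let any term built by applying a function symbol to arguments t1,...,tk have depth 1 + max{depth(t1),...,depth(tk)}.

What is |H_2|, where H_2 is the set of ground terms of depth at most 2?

604

Let N_k count ground terms of depth at most k. Each non-constant term of depth ≤ k is some function symbol applied to depth-≤(k−1) arguments, giving N_k = 4 + N_{k-1} + N_{k-1}^2.
N_0 = 4
N_1 = 4 + 4 + 4^2 = 24
N_2 = 4 + 24 + 24^2 = 604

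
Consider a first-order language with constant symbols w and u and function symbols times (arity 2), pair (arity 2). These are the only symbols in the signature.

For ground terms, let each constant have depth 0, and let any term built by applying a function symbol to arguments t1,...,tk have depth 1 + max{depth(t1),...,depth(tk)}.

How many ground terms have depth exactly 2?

192

If N_k denotes the number of depth-≤k ground terms, the 2 constants give N_0 = 2, and each function symbol of arity r contributes N_{k-1}^r new terms at level k: N_k = 2 + N_{k-1}^2 + N_{k-1}^2.
N_0 = 2
N_1 = 2 + 2^2 + 2^2 = 10
N_2 = 2 + 10^2 + 10^2 = 202
Terms of depth exactly 2: N_2 − N_1 = 202 − 10 = 192.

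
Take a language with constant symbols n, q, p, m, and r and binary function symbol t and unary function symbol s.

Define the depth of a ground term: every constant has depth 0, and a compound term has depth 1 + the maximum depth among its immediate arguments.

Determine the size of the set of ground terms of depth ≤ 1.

35

Let N_k count ground terms of depth at most k. Each non-constant term of depth ≤ k is some function symbol applied to depth-≤(k−1) arguments, giving N_k = 5 + N_{k-1}^2 + N_{k-1}.
N_0 = 5
N_1 = 5 + 5^2 + 5 = 35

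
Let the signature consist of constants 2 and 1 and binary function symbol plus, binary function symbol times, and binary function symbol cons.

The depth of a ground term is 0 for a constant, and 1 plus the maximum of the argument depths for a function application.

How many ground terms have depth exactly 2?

576

Let N_k = |{terms of depth ≤ k}|. Then N_0 = 2 and N_k = 2 + N_{k-1}^2 + N_{k-1}^2 + N_{k-1}^2 for k ≥ 1 (one summand per function symbol, arity giving the exponent).
N_0 = 2
N_1 = 2 + 2^2 + 2^2 + 2^2 = 14
N_2 = 2 + 14^2 + 14^2 + 14^2 = 590
Terms of depth exactly 2: N_2 − N_1 = 590 − 14 = 576.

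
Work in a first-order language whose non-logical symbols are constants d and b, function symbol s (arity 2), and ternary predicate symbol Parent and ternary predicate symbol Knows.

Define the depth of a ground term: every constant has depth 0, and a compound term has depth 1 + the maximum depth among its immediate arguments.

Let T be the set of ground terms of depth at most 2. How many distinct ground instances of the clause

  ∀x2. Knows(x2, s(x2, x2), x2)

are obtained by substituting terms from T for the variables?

Ground terms of depth ≤ 2:
  Write N_k for the number of ground terms of depth ≤ k. A term of depth ≤ k is either a constant or a function symbol applied to arguments of depth ≤ k−1, so N_k = 2 + N_{k-1}^2.
  N_0 = 2
  N_1 = 2 + 2^2 = 6
  N_2 = 2 + 6^2 = 38
So there are 38 ground terms available for substitution.
The clause has 1 distinct variable (x2), which appears in the body. In the free term algebra distinct substitutions yield syntactically distinct ground instances.
Number of ground instances = 38.

38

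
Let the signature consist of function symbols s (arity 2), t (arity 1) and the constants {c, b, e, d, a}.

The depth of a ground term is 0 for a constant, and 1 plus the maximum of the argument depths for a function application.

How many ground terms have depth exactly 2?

Write N_k for the number of ground terms of depth ≤ k. A term of depth ≤ k is either a constant or a function symbol applied to arguments of depth ≤ k−1, so N_k = 5 + N_{k-1}^2 + N_{k-1}.
N_0 = 5
N_1 = 5 + 5^2 + 5 = 35
N_2 = 5 + 35^2 + 35 = 1265
Terms of depth exactly 2: N_2 − N_1 = 1265 − 35 = 1230.

1230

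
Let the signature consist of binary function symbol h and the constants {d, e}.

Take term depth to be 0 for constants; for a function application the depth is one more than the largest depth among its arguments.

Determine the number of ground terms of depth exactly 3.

Count level by level. With function symbols h/2, the terms of depth ≤ k are the 2 constants together with each function applied to depth-≤(k−1) tuples, so N_k = 2 + N_{k-1}^2.
N_0 = 2
N_1 = 2 + 2^2 = 6
N_2 = 2 + 6^2 = 38
N_3 = 2 + 38^2 = 1446
Terms of depth exactly 3: N_3 − N_2 = 1446 − 38 = 1408.

1408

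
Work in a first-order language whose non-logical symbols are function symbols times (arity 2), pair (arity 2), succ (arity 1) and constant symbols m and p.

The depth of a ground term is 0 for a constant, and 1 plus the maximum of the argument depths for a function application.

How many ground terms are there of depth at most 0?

Write N_k for the number of ground terms of depth ≤ k. A term of depth ≤ k is either a constant or a function symbol applied to arguments of depth ≤ k−1, so N_k = 2 + N_{k-1}^2 + N_{k-1}^2 + N_{k-1}.
N_0 = 2
Explicitly: m, p.

2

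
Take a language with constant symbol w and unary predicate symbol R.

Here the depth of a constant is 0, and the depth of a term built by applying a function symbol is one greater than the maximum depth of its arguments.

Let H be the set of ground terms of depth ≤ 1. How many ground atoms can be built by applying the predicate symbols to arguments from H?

1

First count ground terms of depth ≤ 1.
With no function symbols every ground term is a constant, so there is exactly 1 ground term at every depth bound.
N_0 = 1
N_1 = 1
Explicitly: w.
So |H| = 1.
Ground atoms are formed by filling each argument slot of a predicate with a term from H, so an r-ary predicate gives |H|^r atoms:
  R: 1
Total ground atoms: 1.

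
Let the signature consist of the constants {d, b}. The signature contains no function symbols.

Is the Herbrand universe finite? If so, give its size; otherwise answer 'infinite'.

2

There are no function symbols, so every ground term is one of the 2 constants.
The Herbrand universe is {d, b}, which is finite with 2 elements.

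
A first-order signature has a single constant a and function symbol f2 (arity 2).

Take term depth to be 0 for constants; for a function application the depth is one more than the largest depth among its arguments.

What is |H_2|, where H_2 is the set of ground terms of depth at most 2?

Let N_k count ground terms of depth at most k. Each non-constant term of depth ≤ k is some function symbol applied to depth-≤(k−1) arguments, giving N_k = 1 + N_{k-1}^2.
N_0 = 1
N_1 = 1 + 1^2 = 2
N_2 = 1 + 2^2 = 5

5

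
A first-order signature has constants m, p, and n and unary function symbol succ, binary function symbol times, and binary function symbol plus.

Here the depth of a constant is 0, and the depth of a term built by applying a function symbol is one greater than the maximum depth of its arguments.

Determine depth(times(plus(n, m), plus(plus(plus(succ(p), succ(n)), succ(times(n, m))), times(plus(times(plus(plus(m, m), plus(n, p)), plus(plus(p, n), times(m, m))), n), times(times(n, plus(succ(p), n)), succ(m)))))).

depth(plus(n, m)) = 1 + max(0, 0) = 1
depth(succ(p)) = 1 + depth(p) = 1 + 0 = 1
depth(succ(n)) = 1 + depth(n) = 1 + 0 = 1
depth(plus(succ(p), succ(n))) = 1 + max(1, 1) = 2
depth(times(n, m)) = 1 + max(0, 0) = 1
depth(succ(times(n, m))) = 1 + depth(times(n, m)) = 1 + 1 = 2
depth(plus(plus(succ(p), succ(n)), succ(times(n, m)))) = 1 + max(2, 2) = 3
depth(plus(m, m)) = 1 + max(0, 0) = 1
depth(plus(n, p)) = 1 + max(0, 0) = 1
depth(plus(plus(m, m), plus(n, p))) = 1 + max(1, 1) = 2
depth(plus(p, n)) = 1 + max(0, 0) = 1
depth(times(m, m)) = 1 + max(0, 0) = 1
depth(plus(plus(p, n), times(m, m))) = 1 + max(1, 1) = 2
depth(times(plus(plus(m, m), plus(n, p)), plus(plus(p, n), times(m, m)))) = 1 + max(2, 2) = 3
depth(plus(times(plus(plus(m, m), plus(n, p)), plus(plus(p, n), times(m, m))), n)) = 1 + max(3, 0) = 4
depth(plus(succ(p), n)) = 1 + max(1, 0) = 2
depth(times(n, plus(succ(p), n))) = 1 + max(0, 2) = 3
depth(succ(m)) = 1 + depth(m) = 1 + 0 = 1
depth(times(times(n, plus(succ(p), n)), succ(m))) = 1 + max(3, 1) = 4
depth(times(plus(times(plus(plus(m, m), plus(n, p)), plus(plus(p, n), times(m, m))), n), times(times(n, plus(succ(p), n)), succ(m)))) = 1 + max(4, 4) = 5
depth(plus(plus(plus(succ(p), succ(n)), succ(times(n, m))), times(plus(times(plus(plus(m, m), plus(n, p)), plus(plus(p, n), times(m, m))), n), times(times(n, plus(succ(p), n)), succ(m))))) = 1 + max(3, 5) = 6
depth(times(plus(n, m), plus(plus(plus(succ(p), succ(n)), succ(times(n, m))), times(plus(times(plus(plus(m, m), plus(n, p)), plus(plus(p, n), times(m, m))), n), times(times(n, plus(succ(p), n)), succ(m)))))) = 1 + max(1, 6) = 7

7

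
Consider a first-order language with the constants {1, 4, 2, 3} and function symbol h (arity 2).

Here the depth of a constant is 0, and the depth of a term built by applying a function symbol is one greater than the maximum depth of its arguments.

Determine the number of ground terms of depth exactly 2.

Let N_k = |{terms of depth ≤ k}|. Then N_0 = 4 and N_k = 4 + N_{k-1}^2 for k ≥ 1 (one summand per function symbol, arity giving the exponent).
N_0 = 4
N_1 = 4 + 4^2 = 20
N_2 = 4 + 20^2 = 404
Terms of depth exactly 2: N_2 − N_1 = 404 − 20 = 384.

384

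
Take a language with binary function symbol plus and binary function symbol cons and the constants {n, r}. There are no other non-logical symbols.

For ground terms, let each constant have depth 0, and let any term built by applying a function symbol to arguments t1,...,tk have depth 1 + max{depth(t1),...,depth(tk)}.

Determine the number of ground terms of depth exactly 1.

Let N_k count ground terms of depth at most k. Each non-constant term of depth ≤ k is some function symbol applied to depth-≤(k−1) arguments, giving N_k = 2 + N_{k-1}^2 + N_{k-1}^2.
N_0 = 2
N_1 = 2 + 2^2 + 2^2 = 10
Terms of depth exactly 1: N_1 − N_0 = 10 − 2 = 8.

8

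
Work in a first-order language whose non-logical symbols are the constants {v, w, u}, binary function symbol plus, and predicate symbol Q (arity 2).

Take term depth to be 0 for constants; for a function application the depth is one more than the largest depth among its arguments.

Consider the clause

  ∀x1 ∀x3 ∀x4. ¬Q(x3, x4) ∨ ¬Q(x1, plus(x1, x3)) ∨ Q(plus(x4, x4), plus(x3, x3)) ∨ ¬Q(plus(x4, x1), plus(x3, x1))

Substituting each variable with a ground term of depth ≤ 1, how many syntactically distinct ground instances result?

Ground terms of depth ≤ 1:
  Count level by level. With function symbols plus/2, the terms of depth ≤ k are the 3 constants together with each function applied to depth-≤(k−1) tuples, so N_k = 3 + N_{k-1}^2.
  N_0 = 3
  N_1 = 3 + 3^2 = 12
So there are 12 ground terms available for substitution.
The clause has 3 distinct variables (x1, x3, x4), each appearing in the body. In the free term algebra distinct substitutions yield syntactically distinct ground instances.
Number of ground instances = 12^3 = 1728.

1728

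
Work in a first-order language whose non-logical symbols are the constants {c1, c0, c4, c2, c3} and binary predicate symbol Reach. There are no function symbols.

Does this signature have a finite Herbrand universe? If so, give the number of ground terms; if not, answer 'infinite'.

5

There are no function symbols, so every ground term is one of the 5 constants.
The Herbrand universe is {c1, c0, c4, c2, c3}, which is finite with 5 elements.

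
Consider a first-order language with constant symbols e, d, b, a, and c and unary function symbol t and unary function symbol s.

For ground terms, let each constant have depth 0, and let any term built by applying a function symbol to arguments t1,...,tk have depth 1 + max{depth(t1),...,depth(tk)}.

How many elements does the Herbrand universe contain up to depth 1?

15

Write N_k for the number of ground terms of depth ≤ k. A term of depth ≤ k is either a constant or a function symbol applied to arguments of depth ≤ k−1, so N_k = 5 + N_{k-1} + N_{k-1}.
N_0 = 5
N_1 = 5 + 5 + 5 = 15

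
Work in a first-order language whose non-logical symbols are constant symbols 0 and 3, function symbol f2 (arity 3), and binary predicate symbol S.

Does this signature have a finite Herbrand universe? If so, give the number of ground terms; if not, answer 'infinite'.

The signature has at least one function symbol (f2, arity 3) and at least one constant (0).
Iterating f2 gives infinitely many distinct ground terms: 0, f2(0, 0, 0), f2(f2(0, 0, 0), f2(0, 0, 0), f2(0, 0, 0)), ...
So the Herbrand universe is infinite.

infinite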